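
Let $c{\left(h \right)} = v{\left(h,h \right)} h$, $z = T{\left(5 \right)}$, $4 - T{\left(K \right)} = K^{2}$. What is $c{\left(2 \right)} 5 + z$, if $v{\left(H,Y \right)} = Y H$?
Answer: $19$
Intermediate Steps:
$v{\left(H,Y \right)} = H Y$
$T{\left(K \right)} = 4 - K^{2}$
$z = -21$ ($z = 4 - 5^{2} = 4 - 25 = -21$)
$c{\left(h \right)} = h^{3}$ ($c{\left(h \right)} = h h h = h^{2} h = h^{3}$)
$c{\left(2 \right)} 5 + z = 2^{3} \cdot 5 - 21 = 8 \cdot 5 - 21 = 40 - 21 = 19$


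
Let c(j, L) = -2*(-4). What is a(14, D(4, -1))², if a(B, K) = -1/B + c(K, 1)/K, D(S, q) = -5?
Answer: 13689/4900 ≈ 2.7937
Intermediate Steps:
c(j, L) = 8
a(B, K) = -1/B + 8/K
a(14, D(4, -1))² = (-1/14 + 8/(-5))² = (-1*1/14 + 8*(-⅕))² = (-1/14 - 8/5)² = (-117/70)² = 13689/4900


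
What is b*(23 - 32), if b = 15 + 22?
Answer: -333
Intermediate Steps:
b = 37
b*(23 - 32) = 37*(23 - 32) = 37*(-9) = -333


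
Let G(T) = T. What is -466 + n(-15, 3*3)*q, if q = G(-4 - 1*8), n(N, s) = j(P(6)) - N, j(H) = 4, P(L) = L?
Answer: -694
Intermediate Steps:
n(N, s) = 4 - N
q = -12 (q = -4 - 1*8 = -4 - 8 = -12)
-466 + n(-15, 3*3)*q = -466 + (4 - 1*(-15))*(-12) = -466 + (4 + 15)*(-12) = -466 + 19*(-12) = -466 - 228 = -694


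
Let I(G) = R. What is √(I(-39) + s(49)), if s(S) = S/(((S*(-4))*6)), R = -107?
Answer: I*√15414/12 ≈ 10.346*I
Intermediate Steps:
I(G) = -107
s(S) = -1/24 (s(S) = S/((-4*S*6)) = S/((-24*S)) = S*(-1/(24*S)) = -1/24)
√(I(-39) + s(49)) = √(-107 - 1/24) = √(-2569/24) = I*√15414/12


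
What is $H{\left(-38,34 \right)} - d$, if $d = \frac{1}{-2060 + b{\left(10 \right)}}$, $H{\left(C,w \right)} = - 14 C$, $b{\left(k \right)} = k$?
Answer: $\frac{1090601}{2050} \approx 532.0$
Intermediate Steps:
$d = - \frac{1}{2050}$ ($d = \frac{1}{-2060 + 10} = \frac{1}{-2050} = - \frac{1}{2050} \approx -0.0004878$)
$H{\left(-38,34 \right)} - d = \left(-14\right) \left(-38\right) - - \frac{1}{2050} = 532 + \frac{1}{2050} = \frac{1090601}{2050}$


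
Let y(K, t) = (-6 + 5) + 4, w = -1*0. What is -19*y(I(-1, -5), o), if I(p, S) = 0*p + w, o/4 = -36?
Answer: -57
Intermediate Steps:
o = -144 (o = 4*(-36) = -144)
w = 0
I(p, S) = 0 (I(p, S) = 0*p + 0 = 0 + 0 = 0)
y(K, t) = 3 (y(K, t) = -1 + 4 = 3)
-19*y(I(-1, -5), o) = -19*3 = -57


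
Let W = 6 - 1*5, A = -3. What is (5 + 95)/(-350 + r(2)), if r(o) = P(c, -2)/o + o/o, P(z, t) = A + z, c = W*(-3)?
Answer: -25/88 ≈ -0.28409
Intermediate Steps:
W = 1 (W = 6 - 5 = 1)
c = -3 (c = 1*(-3) = -3)
P(z, t) = -3 + z
r(o) = 1 - 6/o (r(o) = (-3 - 3)/o + o/o = -6/o + 1 = 1 - 6/o)
(5 + 95)/(-350 + r(2)) = (5 + 95)/(-350 + (-6 + 2)/2) = 100/(-350 + (1/2)*(-4)) = 100/(-350 - 2) = 100/(-352) = 100*(-1/352) = -25/88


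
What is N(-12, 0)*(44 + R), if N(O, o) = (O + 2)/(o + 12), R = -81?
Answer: 185/6 ≈ 30.833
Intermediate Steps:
N(O, o) = (2 + O)/(12 + o)
N(-12, 0)*(44 + R) = ((2 - 12)/(12 + 0))*(44 - 81) = (-10/12)*(-37) = ((1/12)*(-10))*(-37) = -⅚*(-37) = 185/6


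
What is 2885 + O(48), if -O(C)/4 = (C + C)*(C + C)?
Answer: -33979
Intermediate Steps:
O(C) = -16*C² (O(C) = -4*(C + C)*(C + C) = -4*2*C*2*C = -16*C²)
2885 + O(48) = 2885 - 16*48² = 2885 - 16*2304 = 2885 - 36864 = -33979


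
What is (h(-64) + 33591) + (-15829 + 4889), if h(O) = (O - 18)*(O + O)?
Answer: 33147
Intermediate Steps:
h(O) = 2*O*(-18 + O) (h(O) = (-18 + O)*(2*O) = 2*O*(-18 + O))
(h(-64) + 33591) + (-15829 + 4889) = (2*(-64)*(-18 - 64) + 33591) + (-15829 + 4889) = (2*(-64)*(-82) + 33591) - 10940 = (10496 + 33591) - 10940 = 44087 - 10940 = 33147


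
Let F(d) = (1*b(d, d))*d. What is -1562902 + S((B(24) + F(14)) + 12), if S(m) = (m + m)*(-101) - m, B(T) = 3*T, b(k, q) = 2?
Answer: -1585638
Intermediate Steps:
F(d) = 2*d (F(d) = (1*2)*d = 2*d)
S(m) = -203*m (S(m) = (2*m)*(-101) - m = -202*m - m = -203*m)
-1562902 + S((B(24) + F(14)) + 12) = -1562902 - 203*((3*24 + 2*14) + 12) = -1562902 - 203*((72 + 28) + 12) = -1562902 - 203*(100 + 12) = -1562902 - 203*112 = -1562902 - 22736 = -1585638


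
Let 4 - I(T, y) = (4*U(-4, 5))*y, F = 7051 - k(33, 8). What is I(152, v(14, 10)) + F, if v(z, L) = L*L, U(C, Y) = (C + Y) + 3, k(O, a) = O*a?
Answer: 5191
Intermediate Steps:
F = 6787 (F = 7051 - 33*8 = 7051 - 1*264 = 7051 - 264 = 6787)
U(C, Y) = 3 + C + Y
v(z, L) = L**2
I(T, y) = 4 - 16*y (I(T, y) = 4 - 4*(3 - 4 + 5)*y = 4 - 4*4*y = 4 - 16*y)
I(152, v(14, 10)) + F = (4 - 16*10**2) + 6787 = (4 - 16*100) + 6787 = (4 - 1600) + 6787 = -1596 + 6787 = 5191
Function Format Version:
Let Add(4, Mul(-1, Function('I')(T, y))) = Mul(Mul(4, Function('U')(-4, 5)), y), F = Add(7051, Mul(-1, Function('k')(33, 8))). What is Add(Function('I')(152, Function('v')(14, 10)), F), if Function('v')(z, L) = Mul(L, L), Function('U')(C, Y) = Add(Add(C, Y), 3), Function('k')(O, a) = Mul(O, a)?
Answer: 5191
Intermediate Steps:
F = 6787 (F = Add(7051, Mul(-1, Mul(33, 8))) = Add(7051, Mul(-1, 264)) = Add(7051, -264) = 6787)
Function('U')(C, Y) = Add(3, C, Y)
Function('v')(z, L) = Pow(L, 2)
Function('I')(T, y) = Add(4, Mul(-16, y)) (Function('I')(T, y) = Add(4, Mul(-1, Mul(Mul(4, Add(3, -4, 5)), y))) = Add(4, Mul(-1, Mul(Mul(4, 4), y))) = Add(4, Mul(-1, Mul(16, y))) = Add(4, Mul(-16, y)))
Add(Function('I')(152, Function('v')(14, 10)), F) = Add(Add(4, Mul(-16, Pow(10, 2))), 6787) = Add(Add(4, Mul(-16, 100)), 6787) = Add(Add(4, -1600), 6787) = Add(-1596, 6787) = 5191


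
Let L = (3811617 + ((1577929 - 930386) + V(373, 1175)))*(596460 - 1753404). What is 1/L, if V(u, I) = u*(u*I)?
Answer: -1/194292240993840 ≈ -5.1469e-15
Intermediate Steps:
V(u, I) = I*u**2 (V(u, I) = u*(I*u) = I*u**2)
L = -194292240993840 (L = (3811617 + ((1577929 - 930386) + 1175*373**2))*(596460 - 1753404) = (3811617 + (647543 + 1175*139129))*(-1156944) = (3811617 + (647543 + 163476575))*(-1156944) = (3811617 + 164124118)*(-1156944) = 167935735*(-1156944) = -194292240993840)
1/L = 1/(-194292240993840) = -1/194292240993840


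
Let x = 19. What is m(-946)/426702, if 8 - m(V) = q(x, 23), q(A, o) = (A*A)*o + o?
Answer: -4159/213351 ≈ -0.019494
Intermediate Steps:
q(A, o) = o + o*A**2 (q(A, o) = A**2*o + o = o*A**2 + o = o + o*A**2)
m(V) = -8318 (m(V) = 8 - 23*(1 + 19**2) = 8 - 23*(1 + 361) = 8 - 23*362 = 8 - 1*8326 = 8 - 8326 = -8318)
m(-946)/426702 = -8318/426702 = -8318*1/426702 = -4159/213351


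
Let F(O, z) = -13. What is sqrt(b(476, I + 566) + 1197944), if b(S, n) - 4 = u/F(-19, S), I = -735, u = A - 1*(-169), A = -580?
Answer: 3*sqrt(22495395)/13 ≈ 1094.5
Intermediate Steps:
u = -411 (u = -580 - 1*(-169) = -580 + 169 = -411)
b(S, n) = 463/13 (b(S, n) = 4 - 411/(-13) = 4 - 411*(-1/13) = 4 + 411/13 = 463/13)
sqrt(b(476, I + 566) + 1197944) = sqrt(463/13 + 1197944) = sqrt(15573735/13) = 3*sqrt(22495395)/13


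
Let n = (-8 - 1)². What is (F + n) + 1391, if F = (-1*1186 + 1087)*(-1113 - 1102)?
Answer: 220757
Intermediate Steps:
F = 219285 (F = (-1186 + 1087)*(-2215) = -99*(-2215) = 219285)
n = 81 (n = (-9)² = 81)
(F + n) + 1391 = (219285 + 81) + 1391 = 219366 + 1391 = 220757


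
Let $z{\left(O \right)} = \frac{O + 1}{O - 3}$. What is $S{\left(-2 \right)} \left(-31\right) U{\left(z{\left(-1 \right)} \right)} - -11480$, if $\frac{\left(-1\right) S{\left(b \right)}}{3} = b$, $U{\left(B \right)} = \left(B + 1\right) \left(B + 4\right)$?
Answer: $10736$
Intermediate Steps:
$z{\left(O \right)} = \frac{1 + O}{-3 + O}$
$U{\left(B \right)} = \left(1 + B\right) \left(4 + B\right)$
$S{\left(b \right)} = - 3 b$
$S{\left(-2 \right)} \left(-31\right) U{\left(z{\left(-1 \right)} \right)} - -11480 = \left(-3\right) \left(-2\right) \left(-31\right) \left(4 + \left(\frac{1 - 1}{-3 - 1}\right)^{2} + 5 \frac{1 - 1}{-3 - 1}\right) - -11480 = 6 \left(-31\right) \left(4 + \left(\frac{1}{-4} \cdot 0\right)^{2} + 5 \frac{1}{-4} \cdot 0\right) + 11480 = - 186 \left(4 + \left(\left(- \frac{1}{4}\right) 0\right)^{2} + 5 \left(\left(- \frac{1}{4}\right) 0\right)\right) + 11480 = - 186 \left(4 + 0^{2} + 5 \cdot 0\right) + 11480 = - 186 \left(4 + 0 + 0\right) + 11480 = \left(-186\right) 4 + 11480 = -744 + 11480 = 10736$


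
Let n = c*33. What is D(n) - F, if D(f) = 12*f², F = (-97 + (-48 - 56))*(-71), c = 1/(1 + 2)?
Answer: -12819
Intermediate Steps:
c = ⅓ (c = 1/3 = ⅓ ≈ 0.33333)
F = 14271 (F = (-97 - 104)*(-71) = -201*(-71) = 14271)
n = 11 (n = (⅓)*33 = 11)
D(n) - F = 12*11² - 1*14271 = 12*121 - 14271 = 1452 - 14271 = -12819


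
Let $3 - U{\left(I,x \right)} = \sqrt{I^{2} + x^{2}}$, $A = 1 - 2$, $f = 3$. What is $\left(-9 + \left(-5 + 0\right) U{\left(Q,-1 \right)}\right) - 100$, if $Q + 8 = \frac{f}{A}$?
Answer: $-124 + 5 \sqrt{122} \approx -68.773$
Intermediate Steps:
$A = -1$
$Q = -11$ ($Q = -8 + \frac{3}{-1} = -8 + 3 \left(-1\right) = -8 - 3 = -11$)
$U{\left(I,x \right)} = 3 - \sqrt{I^{2} + x^{2}}$
$\left(-9 + \left(-5 + 0\right) U{\left(Q,-1 \right)}\right) - 100 = \left(-9 + \left(-5 + 0\right) \left(3 - \sqrt{\left(-11\right)^{2} + \left(-1\right)^{2}}\right)\right) - 100 = \left(-9 - 5 \left(3 - \sqrt{121 + 1}\right)\right) - 100 = \left(-9 - 5 \left(3 - \sqrt{122}\right)\right) - 100 = \left(-9 - \left(15 - 5 \sqrt{122}\right)\right) - 100 = \left(-24 + 5 \sqrt{122}\right) - 100 = -124 + 5 \sqrt{122}$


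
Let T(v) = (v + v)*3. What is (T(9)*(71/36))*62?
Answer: 6603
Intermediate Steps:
T(v) = 6*v (T(v) = (2*v)*3 = 6*v)
(T(9)*(71/36))*62 = ((6*9)*(71/36))*62 = (54*(71*(1/36)))*62 = (54*(71/36))*62 = (213/2)*62 = 6603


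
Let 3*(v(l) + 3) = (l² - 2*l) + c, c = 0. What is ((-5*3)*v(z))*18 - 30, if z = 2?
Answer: 780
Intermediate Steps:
v(l) = -3 - 2*l/3 + l²/3 (v(l) = -3 + ((l² - 2*l) + 0)/3 = -3 + (l² - 2*l)/3 = -3 + (-2*l/3 + l²/3) = -3 - 2*l/3 + l²/3)
((-5*3)*v(z))*18 - 30 = ((-5*3)*(-3 - ⅔*2 + (⅓)*2²))*18 - 30 = -15*(-3 - 4/3 + (⅓)*4)*18 - 30 = -15*(-3 - 4/3 + 4/3)*18 - 30 = -15*(-3)*18 - 30 = 45*18 - 30 = 810 - 30 = 780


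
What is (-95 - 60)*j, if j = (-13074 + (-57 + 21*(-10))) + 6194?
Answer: 1107785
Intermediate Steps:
j = -7147 (j = (-13074 + (-57 - 210)) + 6194 = (-13074 - 267) + 6194 = -13341 + 6194 = -7147)
(-95 - 60)*j = (-95 - 60)*(-7147) = -155*(-7147) = 1107785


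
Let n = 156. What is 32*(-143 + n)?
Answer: 416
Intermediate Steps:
32*(-143 + n) = 32*(-143 + 156) = 32*13 = 416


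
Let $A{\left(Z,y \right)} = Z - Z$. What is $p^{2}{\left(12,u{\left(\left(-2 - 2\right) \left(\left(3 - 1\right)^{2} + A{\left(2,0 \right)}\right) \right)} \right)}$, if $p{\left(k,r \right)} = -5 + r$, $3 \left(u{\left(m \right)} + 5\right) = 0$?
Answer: $100$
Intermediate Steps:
$A{\left(Z,y \right)} = 0$
$u{\left(m \right)} = -5$ ($u{\left(m \right)} = -5 + \frac{1}{3} \cdot 0 = -5 + 0 = -5$)
$p^{2}{\left(12,u{\left(\left(-2 - 2\right) \left(\left(3 - 1\right)^{2} + A{\left(2,0 \right)}\right) \right)} \right)} = \left(-5 - 5\right)^{2} = \left(-10\right)^{2} = 100$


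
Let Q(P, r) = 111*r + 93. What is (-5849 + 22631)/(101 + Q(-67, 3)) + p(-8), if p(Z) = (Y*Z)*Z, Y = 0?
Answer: 16782/527 ≈ 31.844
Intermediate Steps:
Q(P, r) = 93 + 111*r
p(Z) = 0 (p(Z) = (0*Z)*Z = 0*Z = 0)
(-5849 + 22631)/(101 + Q(-67, 3)) + p(-8) = (-5849 + 22631)/(101 + (93 + 111*3)) + 0 = 16782/(101 + (93 + 333)) + 0 = 16782/(101 + 426) + 0 = 16782/527 + 0 = 16782/527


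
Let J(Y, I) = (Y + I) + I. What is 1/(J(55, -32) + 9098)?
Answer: 1/9089 ≈ 0.00011002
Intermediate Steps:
J(Y, I) = Y + 2*I (J(Y, I) = (I + Y) + I = Y + 2*I)
1/(J(55, -32) + 9098) = 1/((55 + 2*(-32)) + 9098) = 1/((55 - 64) + 9098) = 1/(-9 + 9098) = 1/9089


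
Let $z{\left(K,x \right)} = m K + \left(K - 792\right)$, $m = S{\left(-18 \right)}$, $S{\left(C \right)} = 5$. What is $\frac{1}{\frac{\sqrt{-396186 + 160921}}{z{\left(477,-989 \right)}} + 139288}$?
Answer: $\frac{119367030240}{16626394908116173} - \frac{414 i \sqrt{235265}}{16626394908116173} \approx 7.1794 \cdot 10^{-6} - 1.2078 \cdot 10^{-11} i$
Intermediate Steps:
$m = 5$
$z{\left(K,x \right)} = -792 + 6 K$ ($z{\left(K,x \right)} = 5 K + \left(K - 792\right) = 5 K + \left(-792 + K\right) = -792 + 6 K$)
$\frac{1}{\frac{\sqrt{-396186 + 160921}}{z{\left(477,-989 \right)}} + 139288} = \frac{1}{\frac{\sqrt{-396186 + 160921}}{-792 + 6 \cdot 477} + 139288} = \frac{1}{\frac{\sqrt{-235265}}{-792 + 2862} + 139288} = \frac{1}{\frac{i \sqrt{235265}}{2070} + 139288} = \frac{1}{139288 + \frac{i \sqrt{235265}}{2070}}$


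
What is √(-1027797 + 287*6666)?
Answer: √885345 ≈ 940.93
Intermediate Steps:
√(-1027797 + 287*6666) = √(-1027797 + 1913142) = √885345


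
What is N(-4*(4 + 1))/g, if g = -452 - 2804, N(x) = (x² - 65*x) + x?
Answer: -210/407 ≈ -0.51597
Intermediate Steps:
N(x) = x² - 64*x
g = -3256
N(-4*(4 + 1))/g = ((-4*(4 + 1))*(-64 - 4*(4 + 1)))/(-3256) = ((-4*5)*(-64 - 4*5))*(-1/3256) = -20*(-64 - 20)*(-1/3256) = -20*(-84)*(-1/3256) = 1680*(-1/3256) = -210/407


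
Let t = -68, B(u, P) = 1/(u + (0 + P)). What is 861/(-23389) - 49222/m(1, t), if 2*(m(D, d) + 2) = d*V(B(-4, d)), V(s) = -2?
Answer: -575655092/771837 ≈ -745.82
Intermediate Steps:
B(u, P) = 1/(P + u) (B(u, P) = 1/(u + P) = 1/(P + u))
m(D, d) = -2 - d (m(D, d) = -2 + (d*(-2))/2 = -2 + (-2*d)/2 = -2 - d)
861/(-23389) - 49222/m(1, t) = 861/(-23389) - 49222/(-2 - 1*(-68)) = 861*(-1/23389) - 49222/(-2 + 68) = -861/23389 - 49222/66 = -861/23389 - 49222*1/66 = -861/23389 - 24611/33 = -575655092/771837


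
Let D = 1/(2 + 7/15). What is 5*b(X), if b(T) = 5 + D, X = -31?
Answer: 1000/37 ≈ 27.027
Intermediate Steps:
D = 15/37 (D = 1/(2 + 7*(1/15)) = 1/(2 + 7/15) = 1/(37/15) = 15/37 ≈ 0.40541)
b(T) = 200/37 (b(T) = 5 + 15/37 = 200/37)
5*b(X) = 5*(200/37) = 1000/37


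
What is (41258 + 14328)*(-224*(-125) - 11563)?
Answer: 913667082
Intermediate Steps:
(41258 + 14328)*(-224*(-125) - 11563) = 55586*(28000 - 11563) = 55586*16437 = 913667082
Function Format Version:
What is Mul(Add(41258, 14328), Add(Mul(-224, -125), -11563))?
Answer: 913667082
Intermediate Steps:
Mul(Add(41258, 14328), Add(Mul(-224, -125), -11563)) = Mul(55586, Add(28000, -11563)) = Mul(55586, 16437) = 913667082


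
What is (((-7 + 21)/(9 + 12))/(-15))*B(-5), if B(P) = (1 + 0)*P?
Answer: 2/9 ≈ 0.22222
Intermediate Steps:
B(P) = P (B(P) = 1*P = P)
(((-7 + 21)/(9 + 12))/(-15))*B(-5) = (((-7 + 21)/(9 + 12))/(-15))*(-5) = ((14/21)*(-1/15))*(-5) = ((14*(1/21))*(-1/15))*(-5) = ((⅔)*(-1/15))*(-5) = -2/45*(-5) = 2/9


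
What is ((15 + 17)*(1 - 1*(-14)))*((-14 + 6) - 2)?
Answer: -4800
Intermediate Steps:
((15 + 17)*(1 - 1*(-14)))*((-14 + 6) - 2) = (32*(1 + 14))*(-8 - 2) = (32*15)*(-10) = 480*(-10) = -4800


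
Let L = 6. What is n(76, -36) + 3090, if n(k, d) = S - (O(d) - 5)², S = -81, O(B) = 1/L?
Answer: 107483/36 ≈ 2985.6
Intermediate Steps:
O(B) = ⅙ (O(B) = 1/6 = ⅙)
n(k, d) = -3757/36 (n(k, d) = -81 - (⅙ - 5)² = -81 - (-29/6)² = -81 - 1*841/36 = -81 - 841/36 = -3757/36)
n(76, -36) + 3090 = -3757/36 + 3090 = 107483/36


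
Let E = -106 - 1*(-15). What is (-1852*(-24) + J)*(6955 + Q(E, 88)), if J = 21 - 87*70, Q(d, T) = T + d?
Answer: 266810808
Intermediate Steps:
E = -91 (E = -106 + 15 = -91)
J = -6069 (J = 21 - 6090 = -6069)
(-1852*(-24) + J)*(6955 + Q(E, 88)) = (-1852*(-24) - 6069)*(6955 + (88 - 91)) = (44448 - 6069)*(6955 - 3) = 38379*6952 = 266810808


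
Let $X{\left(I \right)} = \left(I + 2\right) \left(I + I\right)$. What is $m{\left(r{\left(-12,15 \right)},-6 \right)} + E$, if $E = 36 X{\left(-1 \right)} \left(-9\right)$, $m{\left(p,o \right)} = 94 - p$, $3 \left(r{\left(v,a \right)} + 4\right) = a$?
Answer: $741$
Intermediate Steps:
$X{\left(I \right)} = 2 I \left(2 + I\right)$ ($X{\left(I \right)} = \left(2 + I\right) 2 I = 2 I \left(2 + I\right)$)
$r{\left(v,a \right)} = -4 + \frac{a}{3}$
$E = 648$ ($E = 36 \cdot 2 \left(-1\right) \left(2 - 1\right) \left(-9\right) = 36 \cdot 2 \left(-1\right) 1 \left(-9\right) = 36 \left(-2\right) \left(-9\right) = \left(-72\right) \left(-9\right) = 648$)
$m{\left(r{\left(-12,15 \right)},-6 \right)} + E = \left(94 - \left(-4 + \frac{1}{3} \cdot 15\right)\right) + 648 = \left(94 - \left(-4 + 5\right)\right) + 648 = \left(94 - 1\right) + 648 = 93 + 648 = 741$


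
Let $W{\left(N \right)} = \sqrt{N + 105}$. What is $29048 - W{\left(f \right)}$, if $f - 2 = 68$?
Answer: $29048 - 5 \sqrt{7} \approx 29035.0$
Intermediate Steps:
$f = 70$ ($f = 2 + 68 = 70$)
$W{\left(N \right)} = \sqrt{105 + N}$
$29048 - W{\left(f \right)} = 29048 - \sqrt{105 + 70} = 29048 - \sqrt{175} = 29048 - 5 \sqrt{7}$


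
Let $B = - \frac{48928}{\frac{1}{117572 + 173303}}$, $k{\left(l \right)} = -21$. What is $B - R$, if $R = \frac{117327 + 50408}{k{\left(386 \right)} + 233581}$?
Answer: $- \frac{664802007617547}{46712} \approx -1.4232 \cdot 10^{10}$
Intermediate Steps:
$R = \frac{33547}{46712}$ ($R = \frac{117327 + 50408}{-21 + 233581} = \frac{167735}{233560} = 167735 \cdot \frac{1}{233560} = \frac{33547}{46712} \approx 0.71817$)
$B = -14231932000$ ($B = - \frac{48928}{\frac{1}{290875}} = - 48928 \frac{1}{\frac{1}{290875}} = \left(-48928\right) 290875 = -14231932000$)
$B - R = -14231932000 - \frac{33547}{46712} = - \frac{664802007617547}{46712}$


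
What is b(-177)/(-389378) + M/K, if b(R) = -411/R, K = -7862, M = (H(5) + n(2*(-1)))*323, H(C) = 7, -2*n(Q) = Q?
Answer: -29682044731/90308050162 ≈ -0.32868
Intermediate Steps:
n(Q) = -Q/2
M = 2584 (M = (7 - (-1))*323 = (7 - ½*(-2))*323 = (7 + 1)*323 = 8*323 = 2584)
b(-177)/(-389378) + M/K = -411/(-177)/(-389378) + 2584/(-7862) = -411*(-1/177)*(-1/389378) + 2584*(-1/7862) = (137/59)*(-1/389378) - 1292/3931 = -137/22973302 - 1292/3931 = -29682044731/90308050162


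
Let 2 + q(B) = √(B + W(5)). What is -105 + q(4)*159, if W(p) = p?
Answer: 54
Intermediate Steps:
q(B) = -2 + √(5 + B) (q(B) = -2 + √(B + 5) = -2 + √(5 + B))
-105 + q(4)*159 = -105 + (-2 + √(5 + 4))*159 = -105 + (-2 + √9)*159 = -105 + (-2 + 3)*159 = -105 + 1*159 = -105 + 159 = 54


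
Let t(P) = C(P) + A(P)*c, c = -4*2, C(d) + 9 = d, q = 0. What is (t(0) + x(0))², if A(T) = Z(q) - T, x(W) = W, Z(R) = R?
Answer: 81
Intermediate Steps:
C(d) = -9 + d
A(T) = -T (A(T) = 0 - T = -T)
c = -8
t(P) = -9 + 9*P (t(P) = (-9 + P) - P*(-8) = (-9 + P) + 8*P = -9 + 9*P)
(t(0) + x(0))² = ((-9 + 9*0) + 0)² = ((-9 + 0) + 0)² = (-9 + 0)² = (-9)² = 81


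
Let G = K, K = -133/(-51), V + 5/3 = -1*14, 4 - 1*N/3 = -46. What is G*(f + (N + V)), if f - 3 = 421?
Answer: 222775/153 ≈ 1456.0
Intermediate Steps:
N = 150 (N = 12 - 3*(-46) = 12 + 138 = 150)
V = -47/3 (V = -5/3 - 1*14 = -5/3 - 14 = -47/3 ≈ -15.667)
K = 133/51 (K = -133*(-1/51) = 133/51 ≈ 2.6078)
G = 133/51 ≈ 2.6078
f = 424 (f = 3 + 421 = 424)
G*(f + (N + V)) = 133*(424 + (150 - 47/3))/51 = 133*(424 + 403/3)/51 = (133/51)*(1675/3) = 222775/153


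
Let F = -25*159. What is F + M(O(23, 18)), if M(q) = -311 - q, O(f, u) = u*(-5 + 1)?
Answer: -4214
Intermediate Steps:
O(f, u) = -4*u (O(f, u) = u*(-4) = -4*u)
F = -3975
F + M(O(23, 18)) = -3975 + (-311 - (-4)*18) = -3975 + (-311 - 1*(-72)) = -3975 + (-311 + 72) = -3975 - 239 = -4214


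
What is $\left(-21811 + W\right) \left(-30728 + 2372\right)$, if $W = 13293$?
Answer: $241536408$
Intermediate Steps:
$\left(-21811 + W\right) \left(-30728 + 2372\right) = \left(-21811 + 13293\right) \left(-30728 + 2372\right) = \left(-8518\right) \left(-28356\right) = 241536408$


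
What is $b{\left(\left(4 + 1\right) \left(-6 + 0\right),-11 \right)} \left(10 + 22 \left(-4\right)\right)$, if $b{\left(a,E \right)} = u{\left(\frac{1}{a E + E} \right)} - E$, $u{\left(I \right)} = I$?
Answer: $- \frac{273780}{319} \approx -858.24$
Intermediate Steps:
$b{\left(a,E \right)} = \frac{1}{E + E a} - E$ ($b{\left(a,E \right)} = \frac{1}{a E + E} - E = \frac{1}{E a + E} - E = \frac{1}{E + E a} - E$)
$b{\left(\left(4 + 1\right) \left(-6 + 0\right),-11 \right)} \left(10 + 22 \left(-4\right)\right) = \left(\left(-1\right) \left(-11\right) + \frac{1}{\left(-11\right) \left(1 + \left(4 + 1\right) \left(-6 + 0\right)\right)}\right) \left(10 + 22 \left(-4\right)\right) = \left(11 - \frac{1}{11 \left(1 + 5 \left(-6\right)\right)}\right) \left(10 - 88\right) = \left(11 - \frac{1}{11 \left(1 - 30\right)}\right) \left(-78\right) = \left(11 - \frac{1}{11 \left(-29\right)}\right) \left(-78\right) = \left(11 - - \frac{1}{319}\right) \left(-78\right) = \left(11 + \frac{1}{319}\right) \left(-78\right) = \frac{3510}{319} \left(-78\right) = - \frac{273780}{319}$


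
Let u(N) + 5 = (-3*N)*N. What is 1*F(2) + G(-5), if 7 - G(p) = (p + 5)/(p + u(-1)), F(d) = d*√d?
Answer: 7 + 2*√2 ≈ 9.8284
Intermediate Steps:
u(N) = -5 - 3*N² (u(N) = -5 + (-3*N)*N = -5 - 3*N²)
F(d) = d^(3/2)
G(p) = 7 - (5 + p)/(-8 + p) (G(p) = 7 - (p + 5)/(p + (-5 - 3*(-1)²)) = 7 - (5 + p)/(p + (-5 - 3*1)) = 7 - (5 + p)/(p + (-5 - 3)) = 7 - (5 + p)/(p - 8) = 7 - (5 + p)/(-8 + p))
1*F(2) + G(-5) = 1*2^(3/2) + (61 - 6*(-5))/(8 - 1*(-5)) = 1*(2*√2) + (61 + 30)/(8 + 5) = 2*√2 + 91/13 = 2*√2 + (1/13)*91 = 2*√2 + 7 = 7 + 2*√2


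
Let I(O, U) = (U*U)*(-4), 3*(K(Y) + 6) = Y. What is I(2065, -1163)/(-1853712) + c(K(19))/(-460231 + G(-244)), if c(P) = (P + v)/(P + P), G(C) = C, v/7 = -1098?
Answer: 628166839973/213397008300 ≈ 2.9437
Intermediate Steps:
v = -7686 (v = 7*(-1098) = -7686)
K(Y) = -6 + Y/3
c(P) = (-7686 + P)/(2*P) (c(P) = (P - 7686)/(P + P) = (-7686 + P)/((2*P)) = (-7686 + P)*(1/(2*P)) = (-7686 + P)/(2*P))
I(O, U) = -4*U² (I(O, U) = U²*(-4) = -4*U²)
I(2065, -1163)/(-1853712) + c(K(19))/(-460231 + G(-244)) = -4*(-1163)²/(-1853712) + ((-7686 + (-6 + (⅓)*19))/(2*(-6 + (⅓)*19)))/(-460231 - 244) = -4*1352569*(-1/1853712) + ((-7686 + (-6 + 19/3))/(2*(-6 + 19/3)))/(-460475) = -5410276*(-1/1853712) + ((-7686 + ⅓)/(2*(⅓)))*(-1/460475) = 1352569/463428 + ((½)*3*(-23057/3))*(-1/460475) = 1352569/463428 - 23057/2*(-1/460475) = 1352569/463428 + 23057/920950 = 628166839973/213397008300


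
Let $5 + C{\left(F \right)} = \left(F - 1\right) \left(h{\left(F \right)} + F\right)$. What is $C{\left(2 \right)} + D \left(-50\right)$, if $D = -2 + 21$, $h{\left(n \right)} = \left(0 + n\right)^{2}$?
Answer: $-949$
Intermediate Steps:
$h{\left(n \right)} = n^{2}$
$D = 19$
$C{\left(F \right)} = -5 + \left(-1 + F\right) \left(F + F^{2}\right)$ ($C{\left(F \right)} = -5 + \left(F - 1\right) \left(F^{2} + F\right) = -5 + \left(-1 + F\right) \left(F + F^{2}\right)$)
$C{\left(2 \right)} + D \left(-50\right) = \left(-5 + 2^{3} - 2\right) + 19 \left(-50\right) = \left(-5 + 8 - 2\right) - 950 = 1 - 950 = -949$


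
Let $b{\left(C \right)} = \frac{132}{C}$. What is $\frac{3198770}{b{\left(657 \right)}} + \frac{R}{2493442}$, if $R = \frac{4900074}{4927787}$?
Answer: $\frac{2151881420492951030319}{135158661801394} \approx 1.5921 \cdot 10^{7}$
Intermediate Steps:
$R = \frac{4900074}{4927787}$ ($R = 4900074 \cdot \frac{1}{4927787} = \frac{4900074}{4927787} \approx 0.99438$)
$\frac{3198770}{b{\left(657 \right)}} + \frac{R}{2493442} = \frac{3198770}{132 \cdot \frac{1}{657}} + \frac{4900074}{4927787 \cdot 2493442} = \frac{3198770}{132 \cdot \frac{1}{657}} + \frac{4900074}{4927787} \cdot \frac{1}{2493442} = \frac{3198770}{\frac{44}{219}} + \frac{2450037}{6143575536427} = 3198770 \cdot \frac{219}{44} + \frac{2450037}{6143575536427} = \frac{350265315}{22} + \frac{2450037}{6143575536427} = \frac{2151881420492951030319}{135158661801394}$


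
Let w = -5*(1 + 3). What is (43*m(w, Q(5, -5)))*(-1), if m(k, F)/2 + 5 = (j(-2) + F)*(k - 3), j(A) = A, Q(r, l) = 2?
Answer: 430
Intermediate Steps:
w = -20 (w = -5*4 = -20)
m(k, F) = -10 + 2*(-3 + k)*(-2 + F) (m(k, F) = -10 + 2*((-2 + F)*(k - 3)) = -10 + 2*((-2 + F)*(-3 + k)) = -10 + 2*((-3 + k)*(-2 + F)) = -10 + 2*(-3 + k)*(-2 + F))
(43*m(w, Q(5, -5)))*(-1) = (43*(2 - 6*2 - 4*(-20) + 2*2*(-20)))*(-1) = (43*(2 - 12 + 80 - 80))*(-1) = (43*(-10))*(-1) = -430*(-1) = 430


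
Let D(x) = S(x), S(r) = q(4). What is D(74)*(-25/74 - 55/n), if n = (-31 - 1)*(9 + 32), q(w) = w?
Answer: -14365/12136 ≈ -1.1837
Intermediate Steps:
n = -1312 (n = -32*41 = -1312)
S(r) = 4
D(x) = 4
D(74)*(-25/74 - 55/n) = 4*(-25/74 - 55/(-1312)) = 4*(-25*1/74 - 55*(-1/1312)) = 4*(-25/74 + 55/1312) = 4*(-14365/48544) = -14365/12136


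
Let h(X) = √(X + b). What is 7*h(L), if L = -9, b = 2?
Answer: 7*I*√7 ≈ 18.52*I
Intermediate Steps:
h(X) = √(2 + X) (h(X) = √(X + 2) = √(2 + X))
7*h(L) = 7*√(2 - 9) = 7*√(-7) = 7*(I*√7) = 7*I*√7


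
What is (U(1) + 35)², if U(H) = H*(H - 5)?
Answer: 961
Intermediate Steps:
U(H) = H*(-5 + H)
(U(1) + 35)² = (1*(-5 + 1) + 35)² = (1*(-4) + 35)² = (-4 + 35)² = 31² = 961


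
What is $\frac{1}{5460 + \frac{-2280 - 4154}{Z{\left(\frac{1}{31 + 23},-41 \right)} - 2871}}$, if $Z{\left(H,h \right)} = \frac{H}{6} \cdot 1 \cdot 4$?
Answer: $\frac{116275}{635122077} \approx 0.00018307$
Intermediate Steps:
$Z{\left(H,h \right)} = \frac{2 H}{3}$ ($Z{\left(H,h \right)} = H \frac{1}{6} \cdot 1 \cdot 4 = \frac{H}{6} \cdot 1 \cdot 4 = \frac{H}{6} \cdot 4 = \frac{2 H}{3}$)
$\frac{1}{5460 + \frac{-2280 - 4154}{Z{\left(\frac{1}{31 + 23},-41 \right)} - 2871}} = \frac{1}{5460 + \frac{-2280 - 4154}{\frac{2}{3 \left(31 + 23\right)} - 2871}} = \frac{1}{5460 - \frac{6434}{\frac{2}{3 \cdot 54} - 2871}} = \frac{1}{5460 - \frac{6434}{\frac{2}{3} \cdot \frac{1}{54} - 2871}} = \frac{1}{5460 - \frac{6434}{\frac{1}{81} - 2871}} = \frac{1}{5460 - \frac{6434}{- \frac{232550}{81}}} = \frac{1}{5460 - - \frac{260577}{116275}} = \frac{1}{5460 + \frac{260577}{116275}} = \frac{1}{\frac{635122077}{116275}} = \frac{116275}{635122077}$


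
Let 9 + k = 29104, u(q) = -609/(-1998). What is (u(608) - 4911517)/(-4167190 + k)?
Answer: 3271070119/2755971270 ≈ 1.1869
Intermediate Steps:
u(q) = 203/666 (u(q) = -609*(-1/1998) = 203/666)
k = 29095 (k = -9 + 29104 = 29095)
(u(608) - 4911517)/(-4167190 + k) = (203/666 - 4911517)/(-4167190 + 29095) = -3271070119/666/(-4138095) = -3271070119/666*(-1/4138095) = 3271070119/2755971270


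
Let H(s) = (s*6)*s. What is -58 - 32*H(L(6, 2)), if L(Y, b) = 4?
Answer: -3130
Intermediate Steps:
H(s) = 6*s**2 (H(s) = (6*s)*s = 6*s**2)
-58 - 32*H(L(6, 2)) = -58 - 192*4**2 = -58 - 192*16 = -58 - 32*96 = -58 - 3072 = -3130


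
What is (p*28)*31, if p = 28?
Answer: 24304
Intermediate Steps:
(p*28)*31 = (28*28)*31 = 784*31 = 24304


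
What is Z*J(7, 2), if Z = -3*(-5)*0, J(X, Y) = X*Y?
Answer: 0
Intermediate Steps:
Z = 0 (Z = 15*0 = 0)
Z*J(7, 2) = 0*(7*2) = 0*14 = 0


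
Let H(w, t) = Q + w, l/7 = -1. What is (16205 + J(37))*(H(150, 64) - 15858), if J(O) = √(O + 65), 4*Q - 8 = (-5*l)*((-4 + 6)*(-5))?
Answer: -511867335/2 - 31587*√102/2 ≈ -2.5609e+8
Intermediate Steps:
l = -7 (l = 7*(-1) = -7)
Q = -171/2 (Q = 2 + ((-5*(-7))*((-4 + 6)*(-5)))/4 = 2 + (35*(2*(-5)))/4 = 2 + (35*(-10))/4 = 2 + (¼)*(-350) = 2 - 175/2 = -171/2 ≈ -85.500)
J(O) = √(65 + O)
H(w, t) = -171/2 + w
(16205 + J(37))*(H(150, 64) - 15858) = (16205 + √(65 + 37))*((-171/2 + 150) - 15858) = (16205 + √102)*(129/2 - 15858) = (16205 + √102)*(-31587/2) = -511867335/2 - 31587*√102/2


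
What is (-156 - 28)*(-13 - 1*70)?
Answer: 15272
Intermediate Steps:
(-156 - 28)*(-13 - 1*70) = -184*(-13 - 70) = -184*(-83) = 15272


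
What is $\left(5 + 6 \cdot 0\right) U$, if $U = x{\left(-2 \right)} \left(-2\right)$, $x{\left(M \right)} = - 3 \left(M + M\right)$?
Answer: $-120$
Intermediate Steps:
$x{\left(M \right)} = - 6 M$ ($x{\left(M \right)} = - 3 \cdot 2 M = - 6 M$)
$U = -24$ ($U = \left(-6\right) \left(-2\right) \left(-2\right) = 12 \left(-2\right) = -24$)
$\left(5 + 6 \cdot 0\right) U = \left(5 + 6 \cdot 0\right) \left(-24\right) = \left(5 + 0\right) \left(-24\right) = 5 \left(-24\right) = -120$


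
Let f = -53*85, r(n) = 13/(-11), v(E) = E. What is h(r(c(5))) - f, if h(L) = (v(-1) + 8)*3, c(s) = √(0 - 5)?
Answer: 4526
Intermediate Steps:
c(s) = I*√5 (c(s) = √(-5) = I*√5)
r(n) = -13/11 (r(n) = 13*(-1/11) = -13/11)
f = -4505
h(L) = 21 (h(L) = (-1 + 8)*3 = 7*3 = 21)
h(r(c(5))) - f = 21 - 1*(-4505) = 21 + 4505 = 4526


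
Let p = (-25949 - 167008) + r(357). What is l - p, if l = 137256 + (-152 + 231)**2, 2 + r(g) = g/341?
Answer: 114731139/341 ≈ 3.3646e+5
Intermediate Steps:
r(g) = -2 + g/341
l = 143497 (l = 137256 + 79**2 = 137256 + 6241 = 143497)
p = -65798662/341 (p = (-25949 - 167008) + (-2 + (1/341)*357) = -192957 + (-2 + 357/341) = -192957 - 325/341 = -65798662/341 ≈ -1.9296e+5)
l - p = 143497 - 1*(-65798662/341) = 143497 + 65798662/341 = 114731139/341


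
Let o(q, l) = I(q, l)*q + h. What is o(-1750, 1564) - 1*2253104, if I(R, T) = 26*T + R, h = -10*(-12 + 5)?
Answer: -70352534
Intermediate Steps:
h = 70 (h = -10*(-7) = 70)
I(R, T) = R + 26*T
o(q, l) = 70 + q*(q + 26*l) (o(q, l) = (q + 26*l)*q + 70 = q*(q + 26*l) + 70 = 70 + q*(q + 26*l))
o(-1750, 1564) - 1*2253104 = (70 - 1750*(-1750 + 26*1564)) - 1*2253104 = (70 - 1750*(-1750 + 40664)) - 2253104 = (70 - 1750*38914) - 2253104 = (70 - 68099500) - 2253104 = -68099430 - 2253104 = -70352534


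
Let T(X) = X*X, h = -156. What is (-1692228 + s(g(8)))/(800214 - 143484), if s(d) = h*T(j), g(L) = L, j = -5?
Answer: -282688/109455 ≈ -2.5827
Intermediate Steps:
T(X) = X²
s(d) = -3900 (s(d) = -156*(-5)² = -156*25 = -3900)
(-1692228 + s(g(8)))/(800214 - 143484) = (-1692228 - 3900)/(800214 - 143484) = -1696128/656730 = -1696128*1/656730 = -282688/109455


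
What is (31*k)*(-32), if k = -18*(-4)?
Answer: -71424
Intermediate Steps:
k = 72
(31*k)*(-32) = (31*72)*(-32) = 2232*(-32) = -71424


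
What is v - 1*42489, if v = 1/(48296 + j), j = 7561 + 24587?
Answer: -3417985115/80444 ≈ -42489.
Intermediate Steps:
j = 32148
v = 1/80444 (v = 1/(48296 + 32148) = 1/80444 ≈ 1.2431e-5)
v - 1*42489 = 1/80444 - 1*42489 = 1/80444 - 42489 = -3417985115/80444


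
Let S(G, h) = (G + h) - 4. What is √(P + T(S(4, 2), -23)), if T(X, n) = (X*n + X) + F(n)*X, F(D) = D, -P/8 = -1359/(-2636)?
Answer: 6*I*√1135457/659 ≈ 9.7018*I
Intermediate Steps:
P = -2718/659 (P = -(-10872)/(-2636) = -(-10872)*(-1)/2636 = -8*1359/2636 = -2718/659 ≈ -4.1244)
S(G, h) = -4 + G + h
T(X, n) = X + 2*X*n (T(X, n) = (X*n + X) + n*X = (X + X*n) + X*n = X + 2*X*n)
√(P + T(S(4, 2), -23)) = √(-2718/659 + (-4 + 4 + 2)*(1 + 2*(-23))) = √(-2718/659 + 2*(1 - 46)) = √(-2718/659 + 2*(-45)) = √(-2718/659 - 90) = √(-62028/659) = 6*I*√1135457/659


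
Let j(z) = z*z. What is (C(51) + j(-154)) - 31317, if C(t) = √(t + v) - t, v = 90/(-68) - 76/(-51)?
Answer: -7652 + √1842/6 ≈ -7644.8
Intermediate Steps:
j(z) = z²
v = ⅙ (v = 90*(-1/68) - 76*(-1/51) = -45/34 + 76/51 = ⅙ ≈ 0.16667)
C(t) = √(⅙ + t) - t (C(t) = √(t + ⅙) - t = √(⅙ + t) - t)
(C(51) + j(-154)) - 31317 = ((-1*51 + √(6 + 36*51)/6) + (-154)²) - 31317 = ((-51 + √(6 + 1836)/6) + 23716) - 31317 = ((-51 + √1842/6) + 23716) - 31317 = (23665 + √1842/6) - 31317 = -7652 + √1842/6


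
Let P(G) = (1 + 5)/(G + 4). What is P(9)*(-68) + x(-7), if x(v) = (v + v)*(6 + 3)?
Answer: -2046/13 ≈ -157.38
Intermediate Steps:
x(v) = 18*v (x(v) = (2*v)*9 = 18*v)
P(G) = 6/(4 + G)
P(9)*(-68) + x(-7) = (6/(4 + 9))*(-68) + 18*(-7) = (6/13)*(-68) - 126 = -408/13 - 126 = -2046/13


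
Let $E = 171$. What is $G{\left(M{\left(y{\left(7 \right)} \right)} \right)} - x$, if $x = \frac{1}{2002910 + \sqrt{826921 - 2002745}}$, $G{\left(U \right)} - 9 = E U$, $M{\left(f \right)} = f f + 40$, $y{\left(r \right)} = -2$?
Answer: $\frac{1162298337141407}{154294217074} + \frac{i \sqrt{73489}}{1002912410981} \approx 7533.0 + 2.703 \cdot 10^{-10} i$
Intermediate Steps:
$M{\left(f \right)} = 40 + f^{2}$ ($M{\left(f \right)} = f^{2} + 40 = 40 + f^{2}$)
$G{\left(U \right)} = 9 + 171 U$
$x = \frac{1}{2002910 + 4 i \sqrt{73489}}$ ($x = \frac{1}{2002910 + \sqrt{-1175824}} = \frac{1}{2002910 + 4 i \sqrt{73489}} \approx 4.9927 \cdot 10^{-7} - 2.7 \cdot 10^{-10} i$)
$G{\left(M{\left(y{\left(7 \right)} \right)} \right)} - x = \left(9 + 171 \left(40 + \left(-2\right)^{2}\right)\right) - \left(\frac{77035}{154294217074} - \frac{i \sqrt{73489}}{1002912410981}\right) = \left(9 + 171 \left(40 + 4\right)\right) - \left(\frac{77035}{154294217074} - \frac{i \sqrt{73489}}{1002912410981}\right) = \left(9 + 171 \cdot 44\right) - \left(\frac{77035}{154294217074} - \frac{i \sqrt{73489}}{1002912410981}\right) = \left(9 + 7524\right) - \left(\frac{77035}{154294217074} - \frac{i \sqrt{73489}}{1002912410981}\right) = 7533 - \left(\frac{77035}{154294217074} - \frac{i \sqrt{73489}}{1002912410981}\right) = \frac{1162298337141407}{154294217074} + \frac{i \sqrt{73489}}{1002912410981}$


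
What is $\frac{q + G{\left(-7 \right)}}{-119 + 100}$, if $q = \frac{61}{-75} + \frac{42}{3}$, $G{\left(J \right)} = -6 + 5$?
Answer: $- \frac{914}{1425} \approx -0.6414$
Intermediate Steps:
$G{\left(J \right)} = -1$
$q = \frac{989}{75}$ ($q = 61 \left(- \frac{1}{75}\right) + 42 \cdot \frac{1}{3} = - \frac{61}{75} + 14 = \frac{989}{75} \approx 13.187$)
$\frac{q + G{\left(-7 \right)}}{-119 + 100} = \frac{\frac{989}{75} - 1}{-119 + 100} = \frac{914}{75 \left(-19\right)} = \frac{914}{75} \left(- \frac{1}{19}\right) = - \frac{914}{1425}$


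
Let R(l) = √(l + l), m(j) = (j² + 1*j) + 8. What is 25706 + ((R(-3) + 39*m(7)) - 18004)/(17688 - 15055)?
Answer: 67668390/2633 + I*√6/2633 ≈ 25700.0 + 0.0009303*I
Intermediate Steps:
m(j) = 8 + j + j² (m(j) = (j² + j) + 8 = (j + j²) + 8 = 8 + j + j²)
R(l) = √2*√l (R(l) = √(2*l) = √2*√l)
25706 + ((R(-3) + 39*m(7)) - 18004)/(17688 - 15055) = 25706 + ((√2*√(-3) + 39*(8 + 7 + 7²)) - 18004)/(17688 - 15055) = 25706 + ((√2*(I*√3) + 39*(8 + 7 + 49)) - 18004)/2633 = 25706 + ((I*√6 + 39*64) - 18004)*(1/2633) = 25706 + ((I*√6 + 2496) - 18004)*(1/2633) = 25706 + ((2496 + I*√6) - 18004)*(1/2633) = 25706 + (-15508 + I*√6)*(1/2633) = 25706 + (-15508/2633 + I*√6/2633) = 67668390/2633 + I*√6/2633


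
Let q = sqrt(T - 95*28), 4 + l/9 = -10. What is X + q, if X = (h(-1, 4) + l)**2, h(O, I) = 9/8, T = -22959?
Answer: 998001/64 + I*sqrt(25619) ≈ 15594.0 + 160.06*I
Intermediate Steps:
h(O, I) = 9/8 (h(O, I) = 9*(1/8) = 9/8)
l = -126 (l = -36 + 9*(-10) = -36 - 90 = -126)
X = 998001/64 (X = (9/8 - 126)**2 = (-999/8)**2 = 998001/64 ≈ 15594.)
q = I*sqrt(25619) (q = sqrt(-22959 - 95*28) = sqrt(-22959 - 2660) = sqrt(-25619) = I*sqrt(25619) ≈ 160.06*I)
X + q = 998001/64 + I*sqrt(25619)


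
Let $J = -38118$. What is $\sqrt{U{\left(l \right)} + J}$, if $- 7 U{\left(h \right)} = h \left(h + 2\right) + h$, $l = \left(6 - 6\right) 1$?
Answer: $i \sqrt{38118} \approx 195.24 i$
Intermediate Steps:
$l = 0$ ($l = 0 \cdot 1 = 0$)
$U{\left(h \right)} = - \frac{h}{7} - \frac{h \left(2 + h\right)}{7}$ ($U{\left(h \right)} = - \frac{h \left(h + 2\right) + h}{7} = - \frac{h \left(2 + h\right) + h}{7} = - \frac{h + h \left(2 + h\right)}{7} = - \frac{h}{7} - \frac{h \left(2 + h\right)}{7}$)
$\sqrt{U{\left(l \right)} + J} = \sqrt{\left(- \frac{1}{7}\right) 0 \left(3 + 0\right) - 38118} = \sqrt{\left(- \frac{1}{7}\right) 0 \cdot 3 - 38118} = \sqrt{0 - 38118} = \sqrt{-38118} = i \sqrt{38118}$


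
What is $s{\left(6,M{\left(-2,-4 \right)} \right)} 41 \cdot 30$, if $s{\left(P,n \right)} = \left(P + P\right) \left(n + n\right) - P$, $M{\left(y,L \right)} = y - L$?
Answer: $51660$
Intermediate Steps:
$s{\left(P,n \right)} = - P + 4 P n$ ($s{\left(P,n \right)} = 2 P 2 n - P = 4 P n - P = - P + 4 P n$)
$s{\left(6,M{\left(-2,-4 \right)} \right)} 41 \cdot 30 = 6 \left(-1 + 4 \left(-2 - -4\right)\right) 41 \cdot 30 = 6 \left(-1 + 4 \left(-2 + 4\right)\right) 41 \cdot 30 = 6 \left(-1 + 4 \cdot 2\right) 41 \cdot 30 = 6 \left(-1 + 8\right) 41 \cdot 30 = 6 \cdot 7 \cdot 41 \cdot 30 = 42 \cdot 41 \cdot 30 = 1722 \cdot 30 = 51660$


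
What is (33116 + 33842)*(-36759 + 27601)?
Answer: -613201364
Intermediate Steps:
(33116 + 33842)*(-36759 + 27601) = 66958*(-9158) = -613201364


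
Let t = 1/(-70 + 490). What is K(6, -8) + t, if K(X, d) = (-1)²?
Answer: 421/420 ≈ 1.0024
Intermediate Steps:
K(X, d) = 1
t = 1/420 ≈ 0.0023810
K(6, -8) + t = 1 + 1/420 = 421/420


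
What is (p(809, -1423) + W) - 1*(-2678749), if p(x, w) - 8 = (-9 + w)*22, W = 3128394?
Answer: 5775647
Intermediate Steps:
p(x, w) = -190 + 22*w (p(x, w) = 8 + (-9 + w)*22 = 8 + (-198 + 22*w) = -190 + 22*w)
(p(809, -1423) + W) - 1*(-2678749) = ((-190 + 22*(-1423)) + 3128394) - 1*(-2678749) = ((-190 - 31306) + 3128394) + 2678749 = (-31496 + 3128394) + 2678749 = 3096898 + 2678749 = 5775647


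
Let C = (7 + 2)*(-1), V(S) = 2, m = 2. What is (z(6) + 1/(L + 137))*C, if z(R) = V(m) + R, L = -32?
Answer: -2523/35 ≈ -72.086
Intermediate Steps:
z(R) = 2 + R
C = -9 (C = 9*(-1) = -9)
(z(6) + 1/(L + 137))*C = ((2 + 6) + 1/(-32 + 137))*(-9) = (8 + 1/105)*(-9) = (841/105)*(-9) = -2523/35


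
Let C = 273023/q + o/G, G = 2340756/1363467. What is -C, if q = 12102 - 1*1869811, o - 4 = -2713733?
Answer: 2291224147148410825/1449481162668 ≈ 1.5807e+6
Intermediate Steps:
o = -2713729 (o = 4 - 2713733 = -2713729)
G = 780252/454489 (G = 2340756*(1/1363467) = 780252/454489 ≈ 1.7168)
q = -1857709 (q = 12102 - 1869811 = -1857709)
C = -2291224147148410825/1449481162668 (C = 273023/(-1857709) - 2713729/780252/454489 = 273023*(-1/1857709) - 2713729*454489/780252 = -273023/1857709 - 1233359979481/780252 = -2291224147148410825/1449481162668 ≈ -1.5807e+6)
-C = -1*(-2291224147148410825/1449481162668) = 2291224147148410825/1449481162668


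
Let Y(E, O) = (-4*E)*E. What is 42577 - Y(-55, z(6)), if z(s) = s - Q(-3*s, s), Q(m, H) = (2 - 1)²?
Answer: 54677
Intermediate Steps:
Q(m, H) = 1 (Q(m, H) = 1² = 1)
z(s) = -1 + s (z(s) = s - 1*1 = s - 1 = -1 + s)
Y(E, O) = -4*E²
42577 - Y(-55, z(6)) = 42577 - (-4)*(-55)² = 42577 - (-4)*3025 = 42577 - 1*(-12100) = 42577 + 12100 = 54677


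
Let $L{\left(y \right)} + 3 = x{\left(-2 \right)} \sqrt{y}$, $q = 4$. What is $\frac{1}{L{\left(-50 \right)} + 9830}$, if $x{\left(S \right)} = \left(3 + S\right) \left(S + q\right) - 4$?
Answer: $\frac{9827}{96570129} + \frac{10 i \sqrt{2}}{96570129} \approx 0.00010176 + 1.4644 \cdot 10^{-7} i$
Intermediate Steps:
$x{\left(S \right)} = -4 + \left(3 + S\right) \left(4 + S\right)$ ($x{\left(S \right)} = \left(3 + S\right) \left(S + 4\right) - 4 = \left(3 + S\right) \left(4 + S\right) - 4 = -4 + \left(3 + S\right) \left(4 + S\right)$)
$L{\left(y \right)} = -3 - 2 \sqrt{y}$ ($L{\left(y \right)} = -3 + \left(8 + \left(-2\right)^{2} + 7 \left(-2\right)\right) \sqrt{y} = -3 + \left(8 + 4 - 14\right) \sqrt{y} = -3 - 2 \sqrt{y}$)
$\frac{1}{L{\left(-50 \right)} + 9830} = \frac{1}{\left(-3 - 2 \sqrt{-50}\right) + 9830} = \frac{1}{\left(-3 - 2 \cdot 5 i \sqrt{2}\right) + 9830} = \frac{1}{\left(-3 - 10 i \sqrt{2}\right) + 9830} = \frac{1}{9827 - 10 i \sqrt{2}}$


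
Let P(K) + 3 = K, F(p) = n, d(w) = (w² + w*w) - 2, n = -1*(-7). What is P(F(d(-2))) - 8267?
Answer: -8263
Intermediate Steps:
n = 7
d(w) = -2 + 2*w² (d(w) = (w² + w²) - 2 = 2*w² - 2 = -2 + 2*w²)
F(p) = 7
P(K) = -3 + K
P(F(d(-2))) - 8267 = (-3 + 7) - 8267 = 4 - 8267 = -8263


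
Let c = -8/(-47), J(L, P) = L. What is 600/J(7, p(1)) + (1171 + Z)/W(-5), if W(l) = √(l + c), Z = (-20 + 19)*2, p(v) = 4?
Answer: 600/7 - 1169*I*√10669/227 ≈ 85.714 - 531.92*I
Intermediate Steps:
c = 8/47 (c = -8*(-1/47) = 8/47 ≈ 0.17021)
Z = -2 (Z = -1*2 = -2)
W(l) = √(8/47 + l) (W(l) = √(l + 8/47) = √(8/47 + l))
600/J(7, p(1)) + (1171 + Z)/W(-5) = 600/7 + (1171 - 2)/((√(376 + 2209*(-5))/47)) = 600*(⅐) + 1169/((√(376 - 11045)/47)) = 600/7 + 1169/((√(-10669)/47)) = 600/7 + 1169/(((I*√10669)/47)) = 600/7 + 1169/((I*√10669/47)) = 600/7 + 1169*(-I*√10669/227) = 600/7 - 1169*I*√10669/227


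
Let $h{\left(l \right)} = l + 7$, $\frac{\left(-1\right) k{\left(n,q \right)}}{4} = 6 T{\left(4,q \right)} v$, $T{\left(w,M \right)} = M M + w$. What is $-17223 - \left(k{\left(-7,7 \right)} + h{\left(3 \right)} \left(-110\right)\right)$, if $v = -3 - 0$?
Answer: $-19939$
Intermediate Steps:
$v = -3$ ($v = -3 + 0 = -3$)
$T{\left(w,M \right)} = w + M^{2}$ ($T{\left(w,M \right)} = M^{2} + w = w + M^{2}$)
$k{\left(n,q \right)} = 288 + 72 q^{2}$ ($k{\left(n,q \right)} = - 4 \cdot 6 \left(4 + q^{2}\right) \left(-3\right) = - 4 \left(24 + 6 q^{2}\right) \left(-3\right) = - 4 \left(-72 - 18 q^{2}\right) = 288 + 72 q^{2}$)
$h{\left(l \right)} = 7 + l$
$-17223 - \left(k{\left(-7,7 \right)} + h{\left(3 \right)} \left(-110\right)\right) = -17223 - \left(\left(288 + 72 \cdot 7^{2}\right) + \left(7 + 3\right) \left(-110\right)\right) = -17223 - \left(\left(288 + 72 \cdot 49\right) + 10 \left(-110\right)\right) = -17223 - \left(\left(288 + 3528\right) - 1100\right) = -17223 - \left(3816 - 1100\right) = -17223 - 2716 = -19939$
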